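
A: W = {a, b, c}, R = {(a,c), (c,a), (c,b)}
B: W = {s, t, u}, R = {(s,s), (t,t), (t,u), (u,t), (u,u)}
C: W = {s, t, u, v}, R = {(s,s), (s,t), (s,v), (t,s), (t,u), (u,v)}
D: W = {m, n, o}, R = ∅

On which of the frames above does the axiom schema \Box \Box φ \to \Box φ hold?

B, D

Frame correspondent (Sahlqvist): \forall x \forall y (Rxy \to \exists z (Rxz \wedge Rzy)) — i.e. density.
A: fails — Rac but no z with Raz and Rzc.
B: satisfies the condition.
C: fails — Ruv but no z with Ruz and Rzv.
D: satisfies the condition.
Valid on: B, D.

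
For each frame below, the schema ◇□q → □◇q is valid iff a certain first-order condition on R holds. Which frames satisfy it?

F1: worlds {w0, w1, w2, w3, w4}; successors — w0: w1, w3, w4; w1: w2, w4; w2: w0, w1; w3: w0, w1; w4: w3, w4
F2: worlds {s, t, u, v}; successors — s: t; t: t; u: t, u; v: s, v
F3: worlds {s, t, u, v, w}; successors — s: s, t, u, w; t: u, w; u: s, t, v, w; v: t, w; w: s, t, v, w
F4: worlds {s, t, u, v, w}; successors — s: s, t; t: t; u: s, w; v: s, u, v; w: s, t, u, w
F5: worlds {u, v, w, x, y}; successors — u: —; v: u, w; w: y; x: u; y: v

Frame correspondent (Sahlqvist): ∀x ∀y ∀z (Rxy ∧ Rxz → ∃w (Ryw ∧ Rzw)) — i.e. convergence.
F1: fails — Rw0w4 and Rw0w3 but w4 and w3 have no common successor.
F2: fails — Rvv and Rvs but v and s have no common successor.
F3: satisfies the condition.
F4: fails — Rwt and Rwu but t and u have no common successor.
F5: fails — Rvw and Rvu but w and u have no common successor.
Valid on: F3.

F3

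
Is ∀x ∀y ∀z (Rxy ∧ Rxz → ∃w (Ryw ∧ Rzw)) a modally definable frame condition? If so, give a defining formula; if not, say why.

Yes — defined by ◇□p → □◇p

The condition is convergence. A defining modal formula is ◇□p → □◇p.
Suppose ◇□p→□◇p is valid. Take Rxy, Rxz and set V(p)={w : Ryw}. Then □p at y so ◇□p at x, so □◇p at x, so ◇p at z, giving w with Rzw and Ryw.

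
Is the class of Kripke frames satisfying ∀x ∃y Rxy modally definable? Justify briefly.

The condition is seriality. A defining modal formula is □p → ◇p.

Yes, by □p → ◇p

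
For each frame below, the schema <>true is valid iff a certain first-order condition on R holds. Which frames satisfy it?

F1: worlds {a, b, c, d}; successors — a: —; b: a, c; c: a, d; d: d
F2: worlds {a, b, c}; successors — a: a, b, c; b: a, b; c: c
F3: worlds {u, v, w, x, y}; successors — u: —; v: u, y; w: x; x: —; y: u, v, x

The schema corresponds to seriality: forall x exists y Rxy.
F1: fails — world a has no successor.
F2: condition met.
F3: fails — world u has no successor.
Valid on: F2.

F2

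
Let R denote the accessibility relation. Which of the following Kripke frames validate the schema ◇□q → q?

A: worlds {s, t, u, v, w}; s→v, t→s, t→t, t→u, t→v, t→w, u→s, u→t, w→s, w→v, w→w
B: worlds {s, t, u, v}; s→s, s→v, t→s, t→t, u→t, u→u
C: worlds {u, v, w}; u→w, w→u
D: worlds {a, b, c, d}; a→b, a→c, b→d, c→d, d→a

C

This is the axiom for symmetry; its first-order frame correspondent is ∀x ∀y (Rxy → Ryx).
A: fails — Rtv but not Rvt.
B: fails — Rut but not Rtu.
C: condition met.
D: fails — Rcd but not Rdc.
Valid on: C.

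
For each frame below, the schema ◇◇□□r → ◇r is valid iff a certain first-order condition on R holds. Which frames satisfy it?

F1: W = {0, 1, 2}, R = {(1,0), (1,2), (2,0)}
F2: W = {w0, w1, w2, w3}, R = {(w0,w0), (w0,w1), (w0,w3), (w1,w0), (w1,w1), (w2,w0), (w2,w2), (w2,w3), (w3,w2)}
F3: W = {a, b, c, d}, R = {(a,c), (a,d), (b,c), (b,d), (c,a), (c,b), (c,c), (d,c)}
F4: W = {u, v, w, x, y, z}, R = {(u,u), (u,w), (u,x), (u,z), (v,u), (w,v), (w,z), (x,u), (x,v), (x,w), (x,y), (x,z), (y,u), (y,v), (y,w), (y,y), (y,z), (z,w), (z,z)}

This is the axiom for a generalized confluence (Geach) condition; its first-order frame correspondent is ∀x ∀y (xR²y → ∃w (yR²w ∧ xRw)).
F1: fails — 1R²0 but no w with 0R²w and 1Rw.
F2: holds.
F3: holds.
F4: fails — vR²z but no t with zR²t and vRt.
Valid on: F2, F3.

F2, F3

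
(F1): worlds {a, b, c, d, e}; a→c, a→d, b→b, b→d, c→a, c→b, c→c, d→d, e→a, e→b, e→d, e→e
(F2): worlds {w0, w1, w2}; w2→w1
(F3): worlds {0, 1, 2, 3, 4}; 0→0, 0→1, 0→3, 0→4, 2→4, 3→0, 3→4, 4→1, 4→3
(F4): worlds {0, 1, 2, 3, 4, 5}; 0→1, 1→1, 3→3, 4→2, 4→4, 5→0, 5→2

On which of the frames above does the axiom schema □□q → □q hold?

(F1)

This is the axiom for density; its first-order frame correspondent is ∀x ∀y (Rxy → ∃z (Rxz ∧ Rzy)).
(F1): ✓.
(F2): fails — Rw2w1 but no z with Rw2z and Rzw1.
(F3): fails — R43 but no z with R4z and Rz3.
(F4): fails — R50 but no z with R5z and Rz0.
Valid on: (F1).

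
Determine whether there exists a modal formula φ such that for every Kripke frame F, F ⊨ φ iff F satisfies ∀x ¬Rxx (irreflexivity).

No

If a class were modally definable it would be closed under surjective bounded morphisms (Goldblatt–Thomason).
The 4-cycle (worlds a,b,c,d with a→b→c→d→a) is irreflexive, and the map sending every world to a single reflexive point • is a surjective bounded morphism (forth: every edge maps to (•,•); back: every world has a successor). So any modal formula valid on the 4-cycle is also valid on the reflexive point, which is not irreflexive.
Hence irreflexivity is not modally definable.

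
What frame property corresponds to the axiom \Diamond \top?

Seriality

◇⊤ holds at w iff w has a successor, so frame-validity of ◇⊤ is exactly seriality. Equivalently via □p → ◇p:
Suppose □p→◇p is valid. At any x set V(p)=W. Then □p at x, so ◇p at x, so x has a successor.
The converse is a direct semantic check.
So the correspondent is seriality.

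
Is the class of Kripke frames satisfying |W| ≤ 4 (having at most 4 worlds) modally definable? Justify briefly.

No — not modally definable

If a class were modally definable it would be closed under disjoint unions (Goldblatt–Thomason).
Any modal formula valid on each of 5 disjoint one-world frames is valid on their disjoint union (validity is preserved under disjoint unions). Each one-world frame has |W|=1≤4, but the union has |W|=5.
Hence having at most 4 worlds is not modally definable.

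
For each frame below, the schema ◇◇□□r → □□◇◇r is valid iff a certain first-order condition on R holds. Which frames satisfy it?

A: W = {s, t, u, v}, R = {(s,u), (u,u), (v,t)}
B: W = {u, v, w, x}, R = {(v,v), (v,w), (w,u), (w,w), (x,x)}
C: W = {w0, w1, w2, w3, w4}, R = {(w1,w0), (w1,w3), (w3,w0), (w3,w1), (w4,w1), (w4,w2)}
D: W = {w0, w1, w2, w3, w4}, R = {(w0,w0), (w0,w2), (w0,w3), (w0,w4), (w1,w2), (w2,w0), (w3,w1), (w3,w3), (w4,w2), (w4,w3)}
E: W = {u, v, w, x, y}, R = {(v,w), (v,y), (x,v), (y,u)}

A

Frame correspondent (Sahlqvist): ∀x ∀y ∀z ((xR²y ∧ xR²z) → ∃w (yR²w ∧ zR²w)) — i.e. a generalized confluence (Geach) condition.
A: condition met.
B: fails — vR²u, vR²u but no t with uR²t and uR²t.
C: fails — w1R²w0, w1R²w0 but no w with w0R²w and w0R²w.
D: fails — w0R²w1, w0R²w3 but no w with w1R²w and w3R²w.
E: fails — vR²u, vR²u but no t with uR²t and uR²t.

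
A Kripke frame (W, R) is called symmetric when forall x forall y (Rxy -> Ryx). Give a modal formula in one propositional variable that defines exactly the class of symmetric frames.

A defining formula is p → □◇p (the B axiom).

p → □◇p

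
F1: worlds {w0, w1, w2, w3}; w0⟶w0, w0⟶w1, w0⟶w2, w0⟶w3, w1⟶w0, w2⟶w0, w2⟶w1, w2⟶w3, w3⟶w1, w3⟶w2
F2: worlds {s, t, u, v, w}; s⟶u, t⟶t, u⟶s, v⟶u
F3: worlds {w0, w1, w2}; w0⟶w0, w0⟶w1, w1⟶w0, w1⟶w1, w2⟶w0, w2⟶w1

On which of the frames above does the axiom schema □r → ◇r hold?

This is the axiom for seriality; its first-order frame correspondent is ∀x ∃y Rxy.
F1: satisfies the condition.
F2: fails — world w has no successor.
F3: satisfies the condition.
Valid on: F1, F3.

F1, F3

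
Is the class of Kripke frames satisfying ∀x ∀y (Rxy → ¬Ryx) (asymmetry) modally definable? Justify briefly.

Any modally definable frame class is closed under surjective bounded morphisms.
The 4-cycle (worlds s,t,u,v with s→t→u→v→s) is asymmetric. Mapping every world to a single reflexive point • is a surjective bounded morphism, and the reflexive point is not asymmetric (R•• but asymmetry requires ¬R••).
Hence asymmetry is not modally definable.

Not modally definable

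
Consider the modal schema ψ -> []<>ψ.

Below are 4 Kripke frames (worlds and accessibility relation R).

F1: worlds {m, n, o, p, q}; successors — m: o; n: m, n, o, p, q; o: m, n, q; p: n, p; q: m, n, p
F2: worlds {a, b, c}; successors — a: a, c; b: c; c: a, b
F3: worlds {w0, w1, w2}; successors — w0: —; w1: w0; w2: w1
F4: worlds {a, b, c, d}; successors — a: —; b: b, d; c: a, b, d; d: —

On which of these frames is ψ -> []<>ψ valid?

This is the axiom for symmetry; its first-order frame correspondent is forall x forall y (Rxy -> Ryx).
F1: fails — Rqp but not Rpq.
F2: holds.
F3: fails — Rw1w0 but not Rw0w1.
F4: fails — Rcd but not Rdc.

F2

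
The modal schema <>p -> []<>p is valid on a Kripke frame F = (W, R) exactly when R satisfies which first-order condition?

This schema is the 5 axiom.
Its frame correspondent is the Euclidean property — forall x forall y forall z (Rxy & Rxz -> Ryz).

the Euclidean property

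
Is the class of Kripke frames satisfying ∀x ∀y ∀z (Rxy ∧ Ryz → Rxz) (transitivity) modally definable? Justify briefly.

Yes, by □r → □□r

This is a Sahlqvist condition; the 4 axiom □r → □□r defines it.
Suppose □r→□□r is valid. Take Rxy, Ryz and set V(r)={w : Rxw}. Then □r at x, so □□r at x, so □r at y, so r at z, i.e. Rxz.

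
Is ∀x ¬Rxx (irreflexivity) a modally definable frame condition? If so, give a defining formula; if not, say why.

Modal frame validity is preserved under surjective bounded morphisms.
The 5-cycle (worlds s,t,u,v,w with s→t→u→v→w→s) is irreflexive, and the map sending every world to a single reflexive point • is a surjective bounded morphism (forth: every edge maps to (•,•); back: every world has a successor). So any modal formula valid on the 5-cycle is also valid on the reflexive point, which is not irreflexive.
Hence irreflexivity is not modally definable.

No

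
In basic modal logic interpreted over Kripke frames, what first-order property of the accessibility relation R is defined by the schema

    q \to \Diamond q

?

reflexivity: \forall x Rxx

Replacing q by ¬q and contraposing gives the equivalent schema □q → q.
Suppose □q→q is valid. At any x set V(q)={w : Rxw}. Then □q holds at x, so q holds at x, i.e. Rxx.
The converse is a direct semantic check.
So the correspondent is reflexivity.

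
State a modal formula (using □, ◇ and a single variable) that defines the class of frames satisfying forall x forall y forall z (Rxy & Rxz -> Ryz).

The condition is the Euclidean property. The 5 schema ◇ψ → □◇ψ defines it.

◇ψ → □◇ψ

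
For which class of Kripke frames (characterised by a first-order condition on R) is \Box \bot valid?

This is the Ver axiom.
Its frame correspondent is emptiness of R — \forall x \forall y \neg Rxy.

Emptiness of R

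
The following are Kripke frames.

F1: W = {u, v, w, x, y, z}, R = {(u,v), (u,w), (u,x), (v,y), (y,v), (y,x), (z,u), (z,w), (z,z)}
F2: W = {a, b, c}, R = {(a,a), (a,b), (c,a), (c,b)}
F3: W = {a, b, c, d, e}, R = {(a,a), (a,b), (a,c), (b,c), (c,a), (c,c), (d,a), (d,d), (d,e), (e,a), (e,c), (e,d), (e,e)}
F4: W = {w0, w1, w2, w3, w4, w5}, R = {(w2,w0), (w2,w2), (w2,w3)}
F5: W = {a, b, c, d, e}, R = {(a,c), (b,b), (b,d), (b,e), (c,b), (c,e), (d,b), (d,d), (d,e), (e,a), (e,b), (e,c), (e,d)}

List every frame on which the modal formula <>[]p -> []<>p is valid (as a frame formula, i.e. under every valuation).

Frame correspondent (Sahlqvist): forall x forall y forall z (Rxy & Rxz -> exists w (Ryw & Rzw)) — i.e. convergence.
F1: fails — Ruv and Ruw but v and w have no common successor.
F2: fails — Raa and Rab but a and b have no common successor.
F3: satisfies the condition.
F4: fails — Rw2w0 and Rw2w0 but w0 and w0 have no common successor.
F5: fails — Reb and Rea but b and a have no common successor.
Valid on: F3.

F3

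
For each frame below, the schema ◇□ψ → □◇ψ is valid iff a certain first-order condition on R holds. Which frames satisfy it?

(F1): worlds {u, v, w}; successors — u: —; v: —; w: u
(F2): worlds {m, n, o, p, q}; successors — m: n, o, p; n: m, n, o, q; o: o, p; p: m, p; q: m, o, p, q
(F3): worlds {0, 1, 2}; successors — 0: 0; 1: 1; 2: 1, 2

Frame correspondent (Sahlqvist): ∀x ∀y ∀z (Rxy ∧ Rxz → ∃w (Ryw ∧ Rzw)) — i.e. convergence.
(F1): fails — Rwu and Rwu but u and u have no common successor.
(F2): holds.
(F3): holds.

(F2), (F3)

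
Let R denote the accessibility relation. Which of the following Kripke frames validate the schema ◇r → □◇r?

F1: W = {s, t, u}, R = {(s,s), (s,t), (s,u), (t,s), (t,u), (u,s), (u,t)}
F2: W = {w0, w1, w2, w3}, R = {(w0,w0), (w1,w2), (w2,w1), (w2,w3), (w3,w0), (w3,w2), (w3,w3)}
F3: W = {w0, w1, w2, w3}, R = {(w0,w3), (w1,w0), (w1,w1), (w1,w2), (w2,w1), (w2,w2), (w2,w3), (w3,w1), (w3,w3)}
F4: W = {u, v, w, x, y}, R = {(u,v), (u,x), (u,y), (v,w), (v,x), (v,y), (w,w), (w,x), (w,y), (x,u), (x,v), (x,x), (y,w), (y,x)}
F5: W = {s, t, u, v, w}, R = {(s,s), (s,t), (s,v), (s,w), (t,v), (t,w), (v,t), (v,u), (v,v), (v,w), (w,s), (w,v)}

none

Frame correspondent (Sahlqvist): ∀x ∀y ∀z (Rxy ∧ Rxz → Ryz) — i.e. the Euclidean property.
F1: fails — Rsu and Rsu but not Ruu.
F2: fails — Rw1w2 and Rw1w2 but not Rw2w2.
F3: fails — Rw1w2 and Rw1w0 but not Rw2w0.
F4: fails — Ruv and Ruv but not Rvv.
F5: fails — Rsv and Rss but not Rvs.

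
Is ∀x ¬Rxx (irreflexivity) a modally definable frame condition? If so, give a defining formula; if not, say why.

No — not modally definable

Modal frame validity is preserved under surjective bounded morphisms.
The 4-cycle (worlds 0,1,2,3 with 0→1→2→3→0) is irreflexive, and the map sending every world to a single reflexive point • is a surjective bounded morphism (forth: every edge maps to (•,•); back: every world has a successor). So any modal formula valid on the 4-cycle is also valid on the reflexive point, which is not irreflexive.
So the class is not modally definable.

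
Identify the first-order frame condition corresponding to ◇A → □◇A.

Suppose ◇A→□◇A is valid. Take Rxy, Rxz and set V(A)={y}. Then ◇A at x, so □◇A at x, so ◇A at z, so some w with Rzw has A; w=y, i.e. Rzy. By symmetry of the argument, Ryz.
The converse is a direct semantic check.
Frame condition: ∀x ∀y ∀z (Rxy ∧ Rxz → Ryz).

the Euclidean property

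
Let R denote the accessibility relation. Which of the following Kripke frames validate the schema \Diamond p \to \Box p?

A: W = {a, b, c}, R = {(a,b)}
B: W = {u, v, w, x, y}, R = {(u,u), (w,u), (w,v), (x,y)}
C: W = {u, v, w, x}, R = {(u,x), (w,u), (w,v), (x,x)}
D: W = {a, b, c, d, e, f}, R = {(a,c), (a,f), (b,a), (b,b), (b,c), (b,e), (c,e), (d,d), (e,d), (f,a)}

Frame correspondent (Sahlqvist): \forall x \forall y \forall z (Rxy \wedge Rxz \to y = z) — i.e. partial functionality.
A: condition met.
B: fails — w sees both u and v.
C: fails — w sees both u and v.
D: fails — a sees both c and f.
Valid on: A.

A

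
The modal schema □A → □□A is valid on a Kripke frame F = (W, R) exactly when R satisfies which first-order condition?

Transitivity

Suppose □A→□□A is valid. Take Rxy, Ryz and set V(A)={w : Rxw}. Then □A at x, so □□A at x, so □A at y, so A at z, i.e. Rxz.
Conversely, on a frame with transitivity the schema holds at every world under every valuation.
Frame condition: ∀x ∀y ∀z (Rxy ∧ Ryz → Rxz).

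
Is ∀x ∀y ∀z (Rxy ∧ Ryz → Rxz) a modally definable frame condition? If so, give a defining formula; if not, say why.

Yes: it is transitivity, defined by the 4 schema □p → □□p.
Suppose □p→□□p is valid. Take Rxy, Ryz and set V(p)={w : Rxw}. Then □p at x, so □□p at x, so □p at y, so p at z, i.e. Rxz.

Definable; □p → □□p defines it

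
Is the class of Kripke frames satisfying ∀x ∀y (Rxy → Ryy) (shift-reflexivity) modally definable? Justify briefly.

Definable; □(□p → p) defines it

Yes: it is shift-reflexivity, defined by the T□ schema □(□p → p).
Suppose □(□p→p) is valid. Take Rxy and set V(p)={w : Ryw}. Then at y, □p holds; since □(□p→p) at x, □p→p at y, so p at y, i.e. Ryy.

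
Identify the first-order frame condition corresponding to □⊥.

□⊥ is valid iff no world has any successor (otherwise □⊥ fails at any world with one).
Conversely, on a frame with emptiness of R the schema holds at every world under every valuation.
Frame condition: ∀x ∀y ¬Rxy.

Emptiness of R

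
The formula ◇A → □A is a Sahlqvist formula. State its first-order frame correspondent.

partial functionality: ∀x ∀y ∀z (Rxy ∧ Rxz → y = z)

Suppose ◇A→□A is valid. Take Rxy, Rxz and set V(A)={y}. Then ◇A at x, so □A at x, so A at z, i.e. z=y.
Conversely, on a frame with partial functionality the schema holds at every world under every valuation.
So the correspondent is partial functionality.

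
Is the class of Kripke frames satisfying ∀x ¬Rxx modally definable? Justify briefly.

No — not modally definable

Modal frame validity is preserved under surjective bounded morphisms.
The 5-cycle (worlds w0,w1,w2,w3,w4 with w0→w1→w2→w3→w4→w0) is irreflexive, and the map sending every world to a single reflexive point • is a surjective bounded morphism (forth: every edge maps to (•,•); back: every world has a successor). So any modal formula valid on the 5-cycle is also valid on the reflexive point, which is not irreflexive.
Hence irreflexivity is not modally definable.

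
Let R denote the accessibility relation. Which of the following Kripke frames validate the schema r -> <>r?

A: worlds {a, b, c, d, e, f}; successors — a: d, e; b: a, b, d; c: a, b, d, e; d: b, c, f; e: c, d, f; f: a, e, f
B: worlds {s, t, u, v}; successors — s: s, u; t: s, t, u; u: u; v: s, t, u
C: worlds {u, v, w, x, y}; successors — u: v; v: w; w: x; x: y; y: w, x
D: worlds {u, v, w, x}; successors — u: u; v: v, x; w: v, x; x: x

Frame correspondent (Sahlqvist): forall x Rxx — i.e. reflexivity.
A: fails — world a does not see itself.
B: fails — world v does not see itself.
C: fails — world u does not see itself.
D: fails — world w does not see itself.

none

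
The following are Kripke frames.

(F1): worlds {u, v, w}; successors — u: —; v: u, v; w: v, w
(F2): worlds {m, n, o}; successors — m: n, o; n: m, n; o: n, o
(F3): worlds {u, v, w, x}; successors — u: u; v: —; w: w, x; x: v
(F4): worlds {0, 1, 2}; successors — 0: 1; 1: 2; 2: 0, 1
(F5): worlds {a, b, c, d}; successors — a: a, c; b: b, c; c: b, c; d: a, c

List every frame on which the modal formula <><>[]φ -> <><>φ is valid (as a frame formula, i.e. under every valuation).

Frame correspondent (Sahlqvist): forall x forall y (x R^2 y -> exists w (yRw & x R^2 w)) — i.e. a generalized confluence (Geach) condition.
(F1): fails — vR²u but no t with uRt and vR²t.
(F2): condition met.
(F3): fails — wR²v but no t with vRt and wR²t.
(F4): fails — 0R²2 but no w with 2Rw and 0R²w.
(F5): condition met.

(F2), (F5)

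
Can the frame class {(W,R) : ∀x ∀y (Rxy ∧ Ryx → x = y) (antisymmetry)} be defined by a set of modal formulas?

Any modally definable frame class is closed under surjective bounded morphisms.
The 8-cycle (worlds 0,1,2,3,4,5,6,7 with 0→1→2→3→4→5→6→7→0) is antisymmetric. Sending even-indexed worlds to • and odd-indexed worlds to ∘ is a surjective bounded morphism onto the two-world frame with •↔∘, which is not antisymmetric.
So no modal formula (or set of formulas) defines exactly the antisymmetric frames.

No — not modally definable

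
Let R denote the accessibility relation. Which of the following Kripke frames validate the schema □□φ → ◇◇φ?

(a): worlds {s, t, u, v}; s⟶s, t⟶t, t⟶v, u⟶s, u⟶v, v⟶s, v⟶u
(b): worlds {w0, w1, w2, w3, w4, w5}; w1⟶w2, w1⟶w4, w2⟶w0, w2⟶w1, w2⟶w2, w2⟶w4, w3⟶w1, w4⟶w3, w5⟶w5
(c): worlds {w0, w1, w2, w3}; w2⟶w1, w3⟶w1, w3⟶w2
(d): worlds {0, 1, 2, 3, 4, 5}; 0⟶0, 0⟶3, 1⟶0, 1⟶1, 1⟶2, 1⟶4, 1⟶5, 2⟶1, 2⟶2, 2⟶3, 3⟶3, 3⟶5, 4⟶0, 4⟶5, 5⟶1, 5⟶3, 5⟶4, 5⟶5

Frame correspondent (Sahlqvist): ∀x ∃w (xR²w ∧ xR²w) — i.e. a generalized confluence (Geach) condition.
(a): condition met.
(b): fails — at w0 but no w with w0R²w and w0R²w.
(c): fails — at w0 but no w with w0R²w and w0R²w.
(d): condition met.

(a), (d)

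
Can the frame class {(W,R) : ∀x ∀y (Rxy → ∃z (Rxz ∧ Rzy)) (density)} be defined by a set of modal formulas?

Yes — defined by □□p → □p

Yes: it is density, defined by the C4 schema □□p → □p.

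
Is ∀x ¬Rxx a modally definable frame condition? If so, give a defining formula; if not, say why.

Not modally definable

If a class were modally definable it would be closed under surjective bounded morphisms (Goldblatt–Thomason).
The 4-cycle (worlds s,t,u,v with s→t→u→v→s) is irreflexive, and the map sending every world to a single reflexive point • is a surjective bounded morphism (forth: every edge maps to (•,•); back: every world has a successor). So any modal formula valid on the 4-cycle is also valid on the reflexive point, which is not irreflexive.
So the class is not modally definable.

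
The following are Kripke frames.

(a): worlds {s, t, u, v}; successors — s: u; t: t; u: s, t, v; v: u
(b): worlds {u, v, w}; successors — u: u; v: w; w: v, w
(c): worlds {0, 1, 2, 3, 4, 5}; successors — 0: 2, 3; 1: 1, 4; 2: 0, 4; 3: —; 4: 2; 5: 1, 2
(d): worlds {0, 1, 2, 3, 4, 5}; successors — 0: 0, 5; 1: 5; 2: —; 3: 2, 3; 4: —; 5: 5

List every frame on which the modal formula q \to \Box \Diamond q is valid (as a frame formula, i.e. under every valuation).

The schema corresponds to symmetry: \forall x \forall y (Rxy \to Ryx).
(a): fails — Rut but not Rtu.
(b): holds.
(c): fails — R14 but not R41.
(d): fails — R32 but not R23.
Valid on: (b).

(b)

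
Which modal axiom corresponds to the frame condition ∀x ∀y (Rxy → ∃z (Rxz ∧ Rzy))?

A defining formula is □□q → □q (the C4 axiom).
Suppose □□q→□q is valid. Take Rxy and set V(q)={w : xR²w}. Then □□q at x, so □q at x, so q at y, i.e. ∃z(Rxz∧Rzy).

□□q → □q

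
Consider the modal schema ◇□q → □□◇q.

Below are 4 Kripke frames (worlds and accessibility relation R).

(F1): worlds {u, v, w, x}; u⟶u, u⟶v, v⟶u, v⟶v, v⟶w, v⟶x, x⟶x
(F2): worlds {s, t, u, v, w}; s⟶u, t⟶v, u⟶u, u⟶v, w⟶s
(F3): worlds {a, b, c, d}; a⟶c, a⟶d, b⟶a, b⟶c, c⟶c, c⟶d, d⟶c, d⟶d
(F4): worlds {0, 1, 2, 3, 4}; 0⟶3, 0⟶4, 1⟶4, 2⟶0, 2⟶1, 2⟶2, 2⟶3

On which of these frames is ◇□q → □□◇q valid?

(F3)

Frame correspondent (Sahlqvist): ∀x ∀y ∀z ((xRy ∧ xR²z) → ∃w (yRw ∧ zRw)) — i.e. a generalized confluence (Geach) condition.
(F1): fails — uRu, uR²w but no t with uRt and wRt.
(F2): fails — sRu, sR²v but no w* with uRw* and vRw*.
(F3): condition met.
(F4): fails — 2R0, 2R²3 but no w with 0Rw and 3Rw.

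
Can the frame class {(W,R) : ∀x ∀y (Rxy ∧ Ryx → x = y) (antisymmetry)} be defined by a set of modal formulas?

If a class were modally definable it would be closed under surjective bounded morphisms (Goldblatt–Thomason).
The 4-cycle (worlds a,b,c,d with a→b→c→d→a) is antisymmetric. Sending even-indexed worlds to s and odd-indexed worlds to t is a surjective bounded morphism onto the two-world frame with s↔t, which is not antisymmetric.
So no modal formula (or set of formulas) defines exactly the antisymmetric frames.

Not definable by any modal formula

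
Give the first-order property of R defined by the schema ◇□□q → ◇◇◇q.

∀x ∀y (xRy → ∃w (yR²w ∧ xR³w))

This is a Sahlqvist (Geach-type) schema ◇^1□^2q → □^0◇^3q.
First-order correspondent: ∀x ∀y (xRy → ∃w (yR²w ∧ xR³w)).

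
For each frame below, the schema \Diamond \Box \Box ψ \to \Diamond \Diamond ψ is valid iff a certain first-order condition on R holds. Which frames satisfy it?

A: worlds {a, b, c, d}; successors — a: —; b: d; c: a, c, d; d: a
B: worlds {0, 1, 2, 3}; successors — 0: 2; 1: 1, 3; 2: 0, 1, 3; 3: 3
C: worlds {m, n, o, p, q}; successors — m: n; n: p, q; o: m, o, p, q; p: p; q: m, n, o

The schema corresponds to a generalized confluence (Geach) condition: \forall x \forall y (xRy \to \exists w (y R^2 w \wedge x R^2 w)).
A: fails — bRd but no w with dR²w and bR²w.
B: holds.
C: holds.
Valid on: B, C.

B, C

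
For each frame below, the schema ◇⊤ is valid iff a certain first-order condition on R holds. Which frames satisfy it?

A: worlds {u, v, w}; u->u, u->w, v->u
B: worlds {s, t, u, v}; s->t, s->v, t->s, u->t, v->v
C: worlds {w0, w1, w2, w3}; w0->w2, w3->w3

B

This is the axiom for seriality; its first-order frame correspondent is ∀x ∃y Rxy.
A: fails — world w has no successor.
B: ✓.
C: fails — world w1 has no successor.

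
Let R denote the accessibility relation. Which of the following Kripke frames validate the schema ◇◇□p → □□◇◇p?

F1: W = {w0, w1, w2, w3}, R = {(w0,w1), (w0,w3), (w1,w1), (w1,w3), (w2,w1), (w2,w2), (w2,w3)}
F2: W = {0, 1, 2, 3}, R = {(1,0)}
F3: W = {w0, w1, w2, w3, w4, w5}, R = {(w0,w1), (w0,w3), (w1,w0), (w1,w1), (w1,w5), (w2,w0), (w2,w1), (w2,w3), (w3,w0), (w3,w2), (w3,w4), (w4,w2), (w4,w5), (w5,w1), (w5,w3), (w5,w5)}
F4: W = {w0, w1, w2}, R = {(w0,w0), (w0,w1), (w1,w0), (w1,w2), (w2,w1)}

This is the axiom for a generalized confluence (Geach) condition; its first-order frame correspondent is ∀x ∀y ∀z ((xR²y ∧ xR²z) → ∃w (yRw ∧ zR²w)).
F1: fails — w0R²w1, w0R²w3 but no w with w1Rw and w3R²w.
F2: ✓.
F3: ✓.
F4: fails — w0R²w2, w0R²w2 but no w with w2Rw and w2R²w.

F2, F3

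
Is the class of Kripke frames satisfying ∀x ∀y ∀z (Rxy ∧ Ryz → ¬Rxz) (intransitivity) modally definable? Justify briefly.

No

Any modally definable frame class is closed under surjective bounded morphisms.
The 3-cycle (worlds s,t,u with s→t→u→s) is intransitive. Mapping every world to a single reflexive point • is a surjective bounded morphism; the reflexive point is not intransitive (R••∧R•• but R••).
So the class is not modally definable.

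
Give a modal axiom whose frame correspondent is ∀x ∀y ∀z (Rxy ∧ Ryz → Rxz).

The condition is transitivity. The 4 schema □p → □□p defines it.

□p → □□p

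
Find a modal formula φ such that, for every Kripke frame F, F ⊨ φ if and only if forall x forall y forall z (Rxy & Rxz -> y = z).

◇r → □r

The condition is partial functionality. The CD schema ◇r → □r defines it.
Suppose ◇r→□r is valid. Take Rxy, Rxz and set V(r)={y}. Then ◇r at x, so □r at x, so r at z, i.e. z=y.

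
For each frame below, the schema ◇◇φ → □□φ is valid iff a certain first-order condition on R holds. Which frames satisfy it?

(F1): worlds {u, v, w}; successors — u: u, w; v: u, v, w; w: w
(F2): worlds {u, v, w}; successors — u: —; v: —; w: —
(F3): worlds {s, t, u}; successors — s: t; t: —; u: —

(F2), (F3)

This is the axiom for a generalized confluence (Geach) condition; its first-order frame correspondent is ∀x ∀y ∀z ((xR²y ∧ xR²z) → ∃w (y = w ∧ z = w)).
(F1): fails — uR²u, uR²w but u ≠ w.
(F2): holds.
(F3): holds.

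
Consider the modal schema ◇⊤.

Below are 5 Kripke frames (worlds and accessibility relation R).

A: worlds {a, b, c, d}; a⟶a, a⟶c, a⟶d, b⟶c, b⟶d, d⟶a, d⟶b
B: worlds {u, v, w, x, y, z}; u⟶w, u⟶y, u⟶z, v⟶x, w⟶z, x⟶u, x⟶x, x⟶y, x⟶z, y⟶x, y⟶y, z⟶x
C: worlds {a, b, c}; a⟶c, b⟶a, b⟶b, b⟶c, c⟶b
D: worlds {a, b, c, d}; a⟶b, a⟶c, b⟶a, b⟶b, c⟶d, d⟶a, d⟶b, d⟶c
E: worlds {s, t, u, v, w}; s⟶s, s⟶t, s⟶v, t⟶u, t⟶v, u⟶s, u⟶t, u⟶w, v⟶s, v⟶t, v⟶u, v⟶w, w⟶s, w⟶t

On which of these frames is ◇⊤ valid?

Frame correspondent (Sahlqvist): ∀x ∃y Rxy — i.e. seriality.
A: fails — world c has no successor.
B: satisfies the condition.
C: satisfies the condition.
D: satisfies the condition.
E: satisfies the condition.
Valid on: B, C, D, E.

B, C, D, E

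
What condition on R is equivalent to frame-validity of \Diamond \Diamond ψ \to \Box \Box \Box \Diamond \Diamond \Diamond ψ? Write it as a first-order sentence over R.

\forall x \forall y \forall z ((x R^2 y \wedge x R^3 z) \to \exists w (y = w \wedge z R^3 w))

This is a Sahlqvist (Geach-type) schema ◇^2□^0ψ → □^3◇^3ψ.
First-order correspondent: \forall x \forall y \forall z ((x R^2 y \wedge x R^3 z) \to \exists w (y = w \wedge z R^3 w)).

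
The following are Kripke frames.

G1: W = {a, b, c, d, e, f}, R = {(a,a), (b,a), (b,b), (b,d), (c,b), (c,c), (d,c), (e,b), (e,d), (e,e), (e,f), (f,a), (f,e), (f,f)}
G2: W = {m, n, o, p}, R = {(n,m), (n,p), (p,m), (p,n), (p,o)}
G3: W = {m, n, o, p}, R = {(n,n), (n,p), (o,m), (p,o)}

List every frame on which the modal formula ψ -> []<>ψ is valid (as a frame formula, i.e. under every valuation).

none

This is the axiom for symmetry; its first-order frame correspondent is forall x forall y (Rxy -> Ryx).
G1: fails — Reb but not Rbe.
G2: fails — Rpm but not Rmp.
G3: fails — Rom but not Rmo.
Valid on no frame.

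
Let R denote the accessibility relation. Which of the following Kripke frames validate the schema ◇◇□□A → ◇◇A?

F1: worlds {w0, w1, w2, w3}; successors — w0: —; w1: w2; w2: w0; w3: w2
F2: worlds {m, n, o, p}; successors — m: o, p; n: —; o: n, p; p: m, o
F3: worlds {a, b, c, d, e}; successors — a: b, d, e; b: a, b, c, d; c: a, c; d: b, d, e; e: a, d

F3

Frame correspondent (Sahlqvist): ∀x ∀y (xR²y → ∃w (yR²w ∧ xR²w)) — i.e. a generalized confluence (Geach) condition.
F1: fails — w1R²w0 but no w with w0R²w and w1R²w.
F2: fails — mR²n but no w with nR²w and mR²w.
F3: condition met.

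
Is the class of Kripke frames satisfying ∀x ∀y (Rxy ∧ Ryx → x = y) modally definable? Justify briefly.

Any modally definable frame class is closed under surjective bounded morphisms.
The 4-cycle (worlds a,b,c,d with a→b→c→d→a) is antisymmetric. Sending even-indexed worlds to • and odd-indexed worlds to ∘ is a surjective bounded morphism onto the two-world frame with •↔∘, which is not antisymmetric.
So no modal formula (or set of formulas) defines exactly the antisymmetric frames.

Not definable by any modal formula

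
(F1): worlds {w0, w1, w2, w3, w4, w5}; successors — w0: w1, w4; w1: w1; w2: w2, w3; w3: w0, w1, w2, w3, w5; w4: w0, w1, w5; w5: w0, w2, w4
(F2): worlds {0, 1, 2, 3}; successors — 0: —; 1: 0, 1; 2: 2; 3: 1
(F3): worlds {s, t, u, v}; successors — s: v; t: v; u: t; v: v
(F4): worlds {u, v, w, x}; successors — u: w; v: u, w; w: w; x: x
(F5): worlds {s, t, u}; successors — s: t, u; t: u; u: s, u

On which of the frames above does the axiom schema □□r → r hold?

(F1)

This is the axiom for a generalized confluence (Geach) condition; its first-order frame correspondent is ∀x ∃w (xR²w ∧ x = w).
(F1): condition met.
(F2): fails — at 0 but no w with 0R²w and 0=w.
(F3): fails — at s but no w with sR²w and s=w.
(F4): fails — at u but no t with uR²t and u=t.
(F5): fails — at t but no w with tR²w and t=w.
Valid on: (F1).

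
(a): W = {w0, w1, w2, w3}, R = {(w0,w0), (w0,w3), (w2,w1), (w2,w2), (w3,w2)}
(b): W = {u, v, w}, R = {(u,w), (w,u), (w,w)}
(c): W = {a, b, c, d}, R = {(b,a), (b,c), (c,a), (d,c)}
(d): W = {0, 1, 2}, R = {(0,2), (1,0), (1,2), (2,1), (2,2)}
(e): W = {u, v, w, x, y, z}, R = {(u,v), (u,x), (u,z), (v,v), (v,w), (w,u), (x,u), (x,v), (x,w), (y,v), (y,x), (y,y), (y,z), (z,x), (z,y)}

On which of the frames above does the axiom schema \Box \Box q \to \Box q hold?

This is the axiom for density; its first-order frame correspondent is \forall x \forall y (Rxy \to \exists z (Rxz \wedge Rzy)).
(a): holds.
(b): holds.
(c): fails — Rca but no z with Rcz and Rza.
(d): fails — R10 but no z with R1z and Rz0.
(e): fails — Ruz but no t with Rut and Rtz.

(a), (b)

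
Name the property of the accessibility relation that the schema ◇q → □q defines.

Suppose ◇q→□q is valid. Take Rxy, Rxz and set V(q)={y}. Then ◇q at x, so □q at x, so q at z, i.e. z=y.

partial functionality: ∀x ∀y ∀z (Rxy ∧ Rxz → y = z)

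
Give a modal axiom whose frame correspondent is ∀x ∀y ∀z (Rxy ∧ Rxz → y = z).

◇q → □q

A defining formula is ◇q → □q (the CD axiom).
Suppose ◇q→□q is valid. Take Rxy, Rxz and set V(q)={y}. Then ◇q at x, so □q at x, so q at z, i.e. z=y.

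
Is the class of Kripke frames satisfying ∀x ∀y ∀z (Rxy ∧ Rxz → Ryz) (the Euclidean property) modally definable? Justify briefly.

Definable; ◇r → □◇r defines it

The condition is the Euclidean property. A defining modal formula is ◇r → □◇r.
Suppose ◇r→□◇r is valid. Take Rxy, Rxz and set V(r)={y}. Then ◇r at x, so □◇r at x, so ◇r at z, so some w with Rzw has r; w=y, i.e. Rzy. By symmetry of the argument, Ryz.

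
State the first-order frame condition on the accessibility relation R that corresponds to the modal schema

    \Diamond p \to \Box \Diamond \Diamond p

\forall x \forall y \forall z ((xRy \wedge xRz) \to \exists w (y = w \wedge z R^2 w))

This is a Sahlqvist (Geach-type) schema ◇^1□^0p → □^1◇^2p.
Minimal-valuation argument: fix x; take any y with xR^1y and any z with xR^1z. Set V(p) to the set of worlds R-reachable from y in exactly 0 steps. Then □^0p holds at y, so the antecedent holds at x; validity forces ◇^2p at z, giving a w with zR^2w and yR^0w.
First-order correspondent: \forall x \forall y \forall z ((xRy \wedge xRz) \to \exists w (y = w \wedge z R^2 w)).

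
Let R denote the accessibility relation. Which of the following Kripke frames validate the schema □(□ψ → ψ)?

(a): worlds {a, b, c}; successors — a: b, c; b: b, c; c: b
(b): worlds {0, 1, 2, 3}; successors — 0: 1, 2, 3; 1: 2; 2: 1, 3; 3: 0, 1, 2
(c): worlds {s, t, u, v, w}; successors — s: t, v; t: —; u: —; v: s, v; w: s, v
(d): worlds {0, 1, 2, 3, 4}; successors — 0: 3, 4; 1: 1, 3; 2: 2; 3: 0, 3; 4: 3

Frame correspondent (Sahlqvist): ∀x ∀y (Rxy → Ryy) — i.e. shift-reflexivity.
(a): fails — Rbc but not Rcc.
(b): fails — R32 but not R22.
(c): fails — Rvs but not Rss.
(d): fails — R04 but not R44.
Valid on no frame.

none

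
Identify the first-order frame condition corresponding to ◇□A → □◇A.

convergence

Suppose ◇□A→□◇A is valid. Take Rxy, Rxz and set V(A)={w : Ryw}. Then □A at y so ◇□A at x, so □◇A at x, so ◇A at z, giving w with Rzw and Ryw.
Conversely, any frame satisfying ∀x ∀y ∀z (Rxy ∧ Rxz → ∃w (Ryw ∧ Rzw)) validates the schema.
So the correspondent is convergence.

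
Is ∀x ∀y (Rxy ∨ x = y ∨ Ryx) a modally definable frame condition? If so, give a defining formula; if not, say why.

Modal frame validity is preserved under disjoint unions.
Take 3 disjoint single-world reflexive frames: each is trivially connected, but their disjoint union has 3 worlds with no edge between distinct components, so it is not connected.
So no modal formula (or set of formulas) defines exactly the connected frames.

Not definable by any modal formula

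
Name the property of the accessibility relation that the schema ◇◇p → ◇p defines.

Replacing p by ¬p and contraposing gives the equivalent schema □p → □□p.
Suppose □p→□□p is valid. Take Rxy, Ryz and set V(p)={w : Rxw}. Then □p at x, so □□p at x, so □p at y, so p at z, i.e. Rxz.

Transitivity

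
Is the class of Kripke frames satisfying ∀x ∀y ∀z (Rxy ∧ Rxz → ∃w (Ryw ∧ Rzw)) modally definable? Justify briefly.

Yes, by ◇□r → □◇r

The condition is convergence. A defining modal formula is ◇□r → □◇r.
Suppose ◇□r→□◇r is valid. Take Rxy, Rxz and set V(r)={w : Ryw}. Then □r at y so ◇□r at x, so □◇r at x, so ◇r at z, giving w with Rzw and Ryw.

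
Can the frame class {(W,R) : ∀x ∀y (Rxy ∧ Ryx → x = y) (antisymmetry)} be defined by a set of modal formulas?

No — not modally definable

Modal frame validity is preserved under surjective bounded morphisms.
The 4-cycle (worlds a,b,c,d with a→b→c→d→a) is antisymmetric. Sending even-indexed worlds to a and odd-indexed worlds to b is a surjective bounded morphism onto the two-world frame with a↔b, which is not antisymmetric.
So the class is not modally definable.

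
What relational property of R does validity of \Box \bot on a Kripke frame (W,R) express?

□⊥ is valid iff no world has any successor (otherwise □⊥ fails at any world with one).

Emptiness of R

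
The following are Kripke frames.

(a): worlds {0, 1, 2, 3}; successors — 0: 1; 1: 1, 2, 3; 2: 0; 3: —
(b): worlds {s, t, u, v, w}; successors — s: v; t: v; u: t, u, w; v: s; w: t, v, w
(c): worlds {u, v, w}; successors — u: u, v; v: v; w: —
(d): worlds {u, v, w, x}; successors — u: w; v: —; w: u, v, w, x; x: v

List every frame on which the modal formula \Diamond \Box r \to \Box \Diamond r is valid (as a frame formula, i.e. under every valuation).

(c)

This is the axiom for convergence; its first-order frame correspondent is \forall x \forall y \forall z (Rxy \wedge Rxz \to \exists w (Ryw \wedge Rzw)).
(a): fails — R12 and R11 but 2 and 1 have no common successor.
(b): fails — Rut and Ruu but t and u have no common successor.
(c): holds.
(d): fails — Rww and Rwv but w and v have no common successor.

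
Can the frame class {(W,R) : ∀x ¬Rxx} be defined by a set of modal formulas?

Modal frame validity is preserved under surjective bounded morphisms.
The 5-cycle (worlds a,b,c,d,e with a→b→c→d→e→a) is irreflexive, and the map sending every world to a single reflexive point • is a surjective bounded morphism (forth: every edge maps to (•,•); back: every world has a successor). So any modal formula valid on the 5-cycle is also valid on the reflexive point, which is not irreflexive.
Hence irreflexivity is not modally definable.

Not modally definable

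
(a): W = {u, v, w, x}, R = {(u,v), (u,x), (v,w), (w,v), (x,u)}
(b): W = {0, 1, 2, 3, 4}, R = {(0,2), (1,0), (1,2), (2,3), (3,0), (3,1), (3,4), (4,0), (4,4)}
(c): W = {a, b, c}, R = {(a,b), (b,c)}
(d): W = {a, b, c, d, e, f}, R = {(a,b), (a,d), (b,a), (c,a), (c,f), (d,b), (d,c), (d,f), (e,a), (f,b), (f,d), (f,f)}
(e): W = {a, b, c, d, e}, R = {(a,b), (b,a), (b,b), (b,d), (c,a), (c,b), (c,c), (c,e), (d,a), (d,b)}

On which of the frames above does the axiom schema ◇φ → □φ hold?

(c)

This is the axiom for partial functionality; its first-order frame correspondent is ∀x ∀y ∀z (Rxy ∧ Rxz → y = z).
(a): fails — u sees both v and x.
(b): fails — 1 sees both 0 and 2.
(c): holds.
(d): fails — a sees both b and d.
(e): fails — b sees both a and b.
Valid on: (c).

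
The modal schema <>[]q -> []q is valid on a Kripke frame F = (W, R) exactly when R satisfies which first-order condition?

Equivalently (dual form): ◇q → □◇q.
Suppose ◇q→□◇q is valid. Take Rxy, Rxz and set V(q)={y}. Then ◇q at x, so □◇q at x, so ◇q at z, so some w with Rzw has q; w=y, i.e. Rzy. By symmetry of the argument, Ryz.

the Euclidean property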